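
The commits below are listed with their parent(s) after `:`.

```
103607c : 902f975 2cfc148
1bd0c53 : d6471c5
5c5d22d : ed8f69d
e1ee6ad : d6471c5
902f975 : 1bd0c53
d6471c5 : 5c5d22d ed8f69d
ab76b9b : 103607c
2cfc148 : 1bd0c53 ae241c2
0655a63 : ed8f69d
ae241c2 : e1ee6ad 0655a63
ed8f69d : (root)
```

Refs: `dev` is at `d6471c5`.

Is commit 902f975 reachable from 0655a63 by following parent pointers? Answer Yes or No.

Ancestors of 0655a63: {0655a63, ed8f69d}.
902f975 is not in that set, so it is not an ancestor of 0655a63.

No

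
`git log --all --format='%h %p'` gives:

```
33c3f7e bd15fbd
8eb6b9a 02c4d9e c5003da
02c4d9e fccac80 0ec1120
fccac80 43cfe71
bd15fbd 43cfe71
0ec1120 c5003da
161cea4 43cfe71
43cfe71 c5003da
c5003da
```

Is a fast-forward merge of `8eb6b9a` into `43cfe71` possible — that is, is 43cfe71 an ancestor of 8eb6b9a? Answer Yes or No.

Yes

A fast-forward from 43cfe71 to 8eb6b9a is possible iff 43cfe71 is an ancestor of 8eb6b9a.
Ancestors of 8eb6b9a: {02c4d9e, 0ec1120, 43cfe71, 8eb6b9a, c5003da, fccac80}.
43cfe71 is among them, so fast-forward is possible.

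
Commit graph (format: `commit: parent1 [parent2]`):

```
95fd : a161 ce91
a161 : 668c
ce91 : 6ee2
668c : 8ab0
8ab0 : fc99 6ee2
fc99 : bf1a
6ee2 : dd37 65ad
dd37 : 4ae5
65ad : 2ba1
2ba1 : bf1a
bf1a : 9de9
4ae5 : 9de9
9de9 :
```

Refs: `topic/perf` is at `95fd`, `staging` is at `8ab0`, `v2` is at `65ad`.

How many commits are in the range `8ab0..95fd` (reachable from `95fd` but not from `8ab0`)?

4

Reachable from 95fd: {2ba1, 4ae5, 65ad, 668c, 6ee2, 8ab0, 95fd, 9de9, a161, bf1a, ce91, dd37, fc99}.
Reachable from 8ab0: {2ba1, 4ae5, 65ad, 6ee2, 8ab0, 9de9, bf1a, dd37, fc99}.
In 95fd's history but not 8ab0's: {668c, 95fd, a161, ce91} — 4 commits.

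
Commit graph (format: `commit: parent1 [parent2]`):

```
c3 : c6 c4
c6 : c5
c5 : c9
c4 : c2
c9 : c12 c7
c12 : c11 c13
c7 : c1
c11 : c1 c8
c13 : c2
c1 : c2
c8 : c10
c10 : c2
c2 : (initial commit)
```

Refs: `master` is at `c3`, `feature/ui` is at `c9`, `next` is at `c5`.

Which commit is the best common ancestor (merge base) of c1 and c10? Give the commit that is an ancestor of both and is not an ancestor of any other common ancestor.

Ancestors of c1: {c1, c2}.
Ancestors of c10: {c10, c2}.
Common ancestors: {c2}.
The only common ancestor is c2, so it is the merge base.

c2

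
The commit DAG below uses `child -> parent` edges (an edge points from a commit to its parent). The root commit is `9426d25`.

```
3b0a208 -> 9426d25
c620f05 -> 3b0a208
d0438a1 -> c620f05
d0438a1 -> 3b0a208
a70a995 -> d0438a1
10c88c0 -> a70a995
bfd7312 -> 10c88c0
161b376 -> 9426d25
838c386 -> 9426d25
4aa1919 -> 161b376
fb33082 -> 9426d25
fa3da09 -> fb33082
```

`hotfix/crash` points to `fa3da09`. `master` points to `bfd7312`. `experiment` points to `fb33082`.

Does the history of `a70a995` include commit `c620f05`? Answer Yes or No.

Ancestors of a70a995 (commits reachable by following parents): {3b0a208, 9426d25, a70a995, c620f05, d0438a1}.
c620f05 is in that set, so it is an ancestor of a70a995.

Yes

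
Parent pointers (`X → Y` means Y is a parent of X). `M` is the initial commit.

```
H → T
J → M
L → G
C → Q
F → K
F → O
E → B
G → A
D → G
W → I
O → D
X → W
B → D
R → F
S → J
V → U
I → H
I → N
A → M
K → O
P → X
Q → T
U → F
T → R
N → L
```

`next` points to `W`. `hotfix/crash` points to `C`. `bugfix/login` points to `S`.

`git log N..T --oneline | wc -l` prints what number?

6

Reachable from T: {A, D, F, G, K, M, O, R, T}.
Reachable from N: {A, G, L, M, N}.
In T's history but not N's: {D, F, K, O, R, T} — 6 commits.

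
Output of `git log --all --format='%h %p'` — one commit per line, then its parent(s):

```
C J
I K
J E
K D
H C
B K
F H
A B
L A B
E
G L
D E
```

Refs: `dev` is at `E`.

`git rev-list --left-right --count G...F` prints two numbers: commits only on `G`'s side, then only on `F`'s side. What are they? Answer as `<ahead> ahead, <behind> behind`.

6 ahead, 4 behind

Reachable from G: {A, B, D, E, G, K, L}.
Reachable from F: {C, E, F, H, J}.
Only in G's history (ahead): {A, B, D, G, K, L} — 6.
Only in F's history (behind): {C, F, H, J} — 4.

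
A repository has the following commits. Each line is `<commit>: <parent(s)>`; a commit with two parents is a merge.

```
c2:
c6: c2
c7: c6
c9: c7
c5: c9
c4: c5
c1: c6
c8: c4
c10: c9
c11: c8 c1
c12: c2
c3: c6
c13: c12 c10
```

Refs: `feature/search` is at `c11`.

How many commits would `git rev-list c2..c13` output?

6

Reachable from c13: {c10, c12, c13, c2, c6, c7, c9}.
Reachable from c2: {c2}.
In c13's history but not c2's: {c10, c12, c13, c6, c7, c9} — 6 commits.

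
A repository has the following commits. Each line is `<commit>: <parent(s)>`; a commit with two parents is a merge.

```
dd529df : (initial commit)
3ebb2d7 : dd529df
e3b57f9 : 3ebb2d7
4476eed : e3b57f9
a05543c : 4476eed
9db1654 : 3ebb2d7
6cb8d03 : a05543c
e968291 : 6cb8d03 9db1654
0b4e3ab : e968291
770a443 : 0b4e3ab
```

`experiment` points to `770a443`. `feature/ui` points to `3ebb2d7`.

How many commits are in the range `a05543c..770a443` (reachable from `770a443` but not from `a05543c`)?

5

Reachable from 770a443: {0b4e3ab, 3ebb2d7, 4476eed, 6cb8d03, 770a443, 9db1654, a05543c, dd529df, e3b57f9, e968291}.
Reachable from a05543c: {3ebb2d7, 4476eed, a05543c, dd529df, e3b57f9}.
In 770a443's history but not a05543c's: {0b4e3ab, 6cb8d03, 770a443, 9db1654, e968291} — 5 commits.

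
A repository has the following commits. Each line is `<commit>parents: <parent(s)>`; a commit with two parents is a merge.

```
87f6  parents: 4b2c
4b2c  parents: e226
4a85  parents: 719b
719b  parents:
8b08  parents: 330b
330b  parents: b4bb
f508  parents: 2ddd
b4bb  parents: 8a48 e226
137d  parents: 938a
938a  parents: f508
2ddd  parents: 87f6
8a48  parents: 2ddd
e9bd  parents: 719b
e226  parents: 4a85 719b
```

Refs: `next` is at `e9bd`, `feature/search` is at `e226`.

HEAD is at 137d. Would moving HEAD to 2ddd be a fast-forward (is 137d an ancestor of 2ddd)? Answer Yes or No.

No

A fast-forward from 137d to 2ddd is possible iff 137d is an ancestor of 2ddd.
Ancestors of 2ddd: {2ddd, 4a85, 4b2c, 719b, 87f6, e226}.
137d is not among them, so fast-forward is not possible.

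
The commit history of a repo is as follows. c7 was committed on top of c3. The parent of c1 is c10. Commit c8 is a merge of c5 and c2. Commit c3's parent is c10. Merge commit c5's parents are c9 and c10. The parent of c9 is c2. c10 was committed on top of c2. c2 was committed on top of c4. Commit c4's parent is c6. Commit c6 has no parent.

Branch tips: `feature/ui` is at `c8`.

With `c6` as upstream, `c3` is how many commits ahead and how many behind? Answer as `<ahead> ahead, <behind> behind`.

Reachable from c3: {c10, c2, c3, c4, c6}.
Reachable from c6: {c6}.
Only in c3's history (ahead): {c10, c2, c3, c4} — 4.
Only in c6's history (behind): {} — 0.

4 ahead, 0 behind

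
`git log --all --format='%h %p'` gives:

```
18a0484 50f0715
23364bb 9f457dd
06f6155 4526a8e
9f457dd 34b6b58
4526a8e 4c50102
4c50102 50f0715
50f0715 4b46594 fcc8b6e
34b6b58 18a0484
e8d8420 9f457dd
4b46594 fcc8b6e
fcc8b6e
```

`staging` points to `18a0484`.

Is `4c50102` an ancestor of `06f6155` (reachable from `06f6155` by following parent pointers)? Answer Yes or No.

Ancestors of 06f6155 (commits reachable by following parents): {06f6155, 4526a8e, 4b46594, 4c50102, 50f0715, fcc8b6e}.
4c50102 is in that set, so it is an ancestor of 06f6155.

Yes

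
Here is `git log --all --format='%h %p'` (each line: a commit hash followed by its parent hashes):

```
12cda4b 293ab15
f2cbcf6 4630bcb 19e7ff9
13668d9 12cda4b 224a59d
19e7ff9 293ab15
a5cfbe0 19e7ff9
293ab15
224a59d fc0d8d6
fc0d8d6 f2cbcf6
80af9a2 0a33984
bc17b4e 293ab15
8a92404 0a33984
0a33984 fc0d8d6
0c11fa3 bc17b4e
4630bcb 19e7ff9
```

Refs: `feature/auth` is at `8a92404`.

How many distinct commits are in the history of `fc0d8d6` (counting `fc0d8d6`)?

5

Walking parent pointers from fc0d8d6: reachable set = {19e7ff9, 293ab15, 4630bcb, f2cbcf6, fc0d8d6}.
That is 5 commits.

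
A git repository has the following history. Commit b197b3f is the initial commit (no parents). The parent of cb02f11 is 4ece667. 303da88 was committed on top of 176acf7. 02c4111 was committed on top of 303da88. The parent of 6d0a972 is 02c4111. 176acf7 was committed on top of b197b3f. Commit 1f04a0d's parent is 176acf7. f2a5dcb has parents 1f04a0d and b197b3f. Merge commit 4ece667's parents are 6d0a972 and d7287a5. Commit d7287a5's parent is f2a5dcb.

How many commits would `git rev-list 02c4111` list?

4

Walking parent pointers from 02c4111: reachable set = {02c4111, 176acf7, 303da88, b197b3f}.
That is 4 commits.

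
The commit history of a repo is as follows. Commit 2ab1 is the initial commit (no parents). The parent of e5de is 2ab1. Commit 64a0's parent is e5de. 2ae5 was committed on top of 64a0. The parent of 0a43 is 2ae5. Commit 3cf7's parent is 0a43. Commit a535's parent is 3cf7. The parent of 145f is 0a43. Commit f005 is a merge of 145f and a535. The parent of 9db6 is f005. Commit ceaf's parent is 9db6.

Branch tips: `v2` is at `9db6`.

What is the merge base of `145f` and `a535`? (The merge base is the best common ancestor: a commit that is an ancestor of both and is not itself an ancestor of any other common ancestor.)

Ancestors of 145f: {0a43, 145f, 2ab1, 2ae5, 64a0, e5de}.
Ancestors of a535: {0a43, 2ab1, 2ae5, 3cf7, 64a0, a535, e5de}.
Common ancestors: {0a43, 2ab1, 2ae5, 64a0, e5de}.
Among these, 0a43 is not an ancestor of any other common ancestor — it is the merge base.

0a43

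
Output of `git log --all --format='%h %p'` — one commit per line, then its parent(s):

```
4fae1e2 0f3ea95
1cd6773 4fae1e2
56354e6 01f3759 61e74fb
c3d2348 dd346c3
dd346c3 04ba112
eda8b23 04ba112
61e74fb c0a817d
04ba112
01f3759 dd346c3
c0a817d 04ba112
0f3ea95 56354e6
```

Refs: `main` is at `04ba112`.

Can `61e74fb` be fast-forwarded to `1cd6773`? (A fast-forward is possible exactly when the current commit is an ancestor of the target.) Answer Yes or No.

Yes

A fast-forward from 61e74fb to 1cd6773 is possible iff 61e74fb is an ancestor of 1cd6773.
Ancestors of 1cd6773: {01f3759, 04ba112, 0f3ea95, 1cd6773, 4fae1e2, 56354e6, 61e74fb, c0a817d, dd346c3}.
61e74fb is among them, so fast-forward is possible.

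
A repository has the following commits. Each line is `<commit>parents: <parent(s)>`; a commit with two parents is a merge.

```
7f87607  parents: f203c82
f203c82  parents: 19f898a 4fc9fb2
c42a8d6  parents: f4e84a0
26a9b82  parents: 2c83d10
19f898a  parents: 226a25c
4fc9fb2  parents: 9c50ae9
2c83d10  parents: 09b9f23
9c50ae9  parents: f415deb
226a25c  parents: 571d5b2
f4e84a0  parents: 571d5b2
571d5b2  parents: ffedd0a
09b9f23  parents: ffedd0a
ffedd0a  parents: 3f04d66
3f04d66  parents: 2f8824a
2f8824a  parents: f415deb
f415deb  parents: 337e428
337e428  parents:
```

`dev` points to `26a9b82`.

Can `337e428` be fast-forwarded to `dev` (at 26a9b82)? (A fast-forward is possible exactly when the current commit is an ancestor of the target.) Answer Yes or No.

Yes

A fast-forward from 337e428 to 26a9b82 is possible iff 337e428 is an ancestor of 26a9b82.
Ancestors of 26a9b82: {09b9f23, 26a9b82, 2c83d10, 2f8824a, 337e428, 3f04d66, f415deb, ffedd0a}.
337e428 is among them, so fast-forward is possible.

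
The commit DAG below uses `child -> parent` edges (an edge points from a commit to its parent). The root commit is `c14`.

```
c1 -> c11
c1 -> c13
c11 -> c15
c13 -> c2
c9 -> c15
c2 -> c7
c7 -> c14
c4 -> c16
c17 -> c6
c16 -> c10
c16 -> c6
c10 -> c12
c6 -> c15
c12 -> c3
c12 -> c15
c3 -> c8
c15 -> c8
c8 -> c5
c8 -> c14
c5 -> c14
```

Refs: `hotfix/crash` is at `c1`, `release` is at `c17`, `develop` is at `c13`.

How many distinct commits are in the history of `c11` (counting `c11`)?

5

Walking parent pointers from c11: reachable set = {c11, c14, c15, c5, c8}.
That is 5 commits.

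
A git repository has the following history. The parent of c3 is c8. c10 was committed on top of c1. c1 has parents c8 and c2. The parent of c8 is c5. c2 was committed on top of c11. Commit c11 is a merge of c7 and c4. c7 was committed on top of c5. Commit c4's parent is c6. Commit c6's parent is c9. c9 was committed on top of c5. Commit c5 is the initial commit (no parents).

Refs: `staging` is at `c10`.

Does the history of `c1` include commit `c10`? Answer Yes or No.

No

Ancestors of c1: {c1, c11, c2, c4, c5, c6, c7, c8, c9}.
c10 is not in that set, so it is not an ancestor of c1.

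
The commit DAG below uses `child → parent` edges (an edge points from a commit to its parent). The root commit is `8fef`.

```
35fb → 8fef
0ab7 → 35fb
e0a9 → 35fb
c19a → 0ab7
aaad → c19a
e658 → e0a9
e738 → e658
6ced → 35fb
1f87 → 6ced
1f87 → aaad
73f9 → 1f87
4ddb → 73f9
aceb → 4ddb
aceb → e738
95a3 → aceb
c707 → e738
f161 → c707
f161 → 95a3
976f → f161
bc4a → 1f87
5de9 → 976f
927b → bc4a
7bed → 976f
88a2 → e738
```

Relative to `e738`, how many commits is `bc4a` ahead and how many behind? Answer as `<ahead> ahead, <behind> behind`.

6 ahead, 3 behind

Reachable from bc4a: {0ab7, 1f87, 35fb, 6ced, 8fef, aaad, bc4a, c19a}.
Reachable from e738: {35fb, 8fef, e0a9, e658, e738}.
Only in bc4a's history (ahead): {0ab7, 1f87, 6ced, aaad, bc4a, c19a} — 6.
Only in e738's history (behind): {e0a9, e658, e738} — 3.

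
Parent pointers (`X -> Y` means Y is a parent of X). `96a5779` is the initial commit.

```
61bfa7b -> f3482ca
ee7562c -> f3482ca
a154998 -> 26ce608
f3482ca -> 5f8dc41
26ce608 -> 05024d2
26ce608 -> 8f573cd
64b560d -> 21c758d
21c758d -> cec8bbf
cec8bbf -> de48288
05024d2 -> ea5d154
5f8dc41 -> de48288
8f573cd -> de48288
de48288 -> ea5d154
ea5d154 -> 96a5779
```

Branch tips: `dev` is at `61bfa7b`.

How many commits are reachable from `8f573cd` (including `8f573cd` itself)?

Walking parent pointers from 8f573cd: reachable set = {8f573cd, 96a5779, de48288, ea5d154}.
That is 4 commits.

4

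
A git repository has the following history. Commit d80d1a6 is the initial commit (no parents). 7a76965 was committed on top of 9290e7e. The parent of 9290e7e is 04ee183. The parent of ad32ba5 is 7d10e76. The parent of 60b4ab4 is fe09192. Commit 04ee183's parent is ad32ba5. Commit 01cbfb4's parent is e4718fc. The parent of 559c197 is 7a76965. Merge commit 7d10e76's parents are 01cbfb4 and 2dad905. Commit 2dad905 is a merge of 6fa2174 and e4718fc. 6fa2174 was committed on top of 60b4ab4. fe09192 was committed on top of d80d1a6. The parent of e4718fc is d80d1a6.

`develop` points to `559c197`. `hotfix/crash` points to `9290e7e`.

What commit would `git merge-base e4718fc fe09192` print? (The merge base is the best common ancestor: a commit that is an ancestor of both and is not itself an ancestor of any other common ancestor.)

d80d1a6

Ancestors of e4718fc: {d80d1a6, e4718fc}.
Ancestors of fe09192: {d80d1a6, fe09192}.
Common ancestors: {d80d1a6}.
The only common ancestor is d80d1a6, so it is the merge base.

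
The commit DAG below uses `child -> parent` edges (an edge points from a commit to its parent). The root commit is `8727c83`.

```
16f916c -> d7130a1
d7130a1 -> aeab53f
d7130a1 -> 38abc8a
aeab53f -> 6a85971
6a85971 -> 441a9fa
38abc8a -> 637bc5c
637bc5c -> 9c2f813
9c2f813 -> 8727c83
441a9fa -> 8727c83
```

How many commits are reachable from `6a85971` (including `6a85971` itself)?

Walking parent pointers from 6a85971: reachable set = {441a9fa, 6a85971, 8727c83}.
That is 3 commits.

3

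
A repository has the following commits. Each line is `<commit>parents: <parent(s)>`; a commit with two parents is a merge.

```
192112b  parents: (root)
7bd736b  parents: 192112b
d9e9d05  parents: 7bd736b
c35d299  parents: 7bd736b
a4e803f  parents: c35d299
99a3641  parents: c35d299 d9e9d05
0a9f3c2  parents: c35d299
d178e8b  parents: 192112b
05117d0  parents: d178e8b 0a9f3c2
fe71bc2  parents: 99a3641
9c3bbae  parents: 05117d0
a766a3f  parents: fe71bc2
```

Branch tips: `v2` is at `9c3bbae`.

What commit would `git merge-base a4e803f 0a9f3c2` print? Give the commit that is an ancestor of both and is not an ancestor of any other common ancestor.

Ancestors of a4e803f: {192112b, 7bd736b, a4e803f, c35d299}.
Ancestors of 0a9f3c2: {0a9f3c2, 192112b, 7bd736b, c35d299}.
Common ancestors: {192112b, 7bd736b, c35d299}.
Among these, c35d299 is not an ancestor of any other common ancestor — it is the merge base.

c35d299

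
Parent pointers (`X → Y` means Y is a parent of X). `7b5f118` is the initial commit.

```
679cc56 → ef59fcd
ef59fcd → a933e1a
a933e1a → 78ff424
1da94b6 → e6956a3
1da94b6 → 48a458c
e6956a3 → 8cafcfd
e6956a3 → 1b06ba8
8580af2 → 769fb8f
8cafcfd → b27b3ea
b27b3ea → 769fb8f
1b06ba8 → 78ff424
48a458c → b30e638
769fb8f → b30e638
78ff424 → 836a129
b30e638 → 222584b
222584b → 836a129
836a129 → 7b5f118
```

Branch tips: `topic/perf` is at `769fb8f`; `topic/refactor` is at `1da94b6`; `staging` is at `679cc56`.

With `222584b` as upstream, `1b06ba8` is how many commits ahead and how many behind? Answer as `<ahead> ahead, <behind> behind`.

Reachable from 1b06ba8: {1b06ba8, 78ff424, 7b5f118, 836a129}.
Reachable from 222584b: {222584b, 7b5f118, 836a129}.
Only in 1b06ba8's history (ahead): {1b06ba8, 78ff424} — 2.
Only in 222584b's history (behind): {222584b} — 1.

2 ahead, 1 behind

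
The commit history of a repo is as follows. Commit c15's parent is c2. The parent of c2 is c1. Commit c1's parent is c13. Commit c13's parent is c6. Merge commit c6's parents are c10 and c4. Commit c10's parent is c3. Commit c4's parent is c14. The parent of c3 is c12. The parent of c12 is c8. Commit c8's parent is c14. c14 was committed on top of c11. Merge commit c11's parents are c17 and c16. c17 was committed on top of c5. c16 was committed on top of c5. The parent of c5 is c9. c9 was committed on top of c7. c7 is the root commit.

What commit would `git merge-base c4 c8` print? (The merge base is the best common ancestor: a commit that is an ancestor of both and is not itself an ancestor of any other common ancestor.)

c14

Ancestors of c4: {c11, c14, c16, c17, c4, c5, c7, c9}.
Ancestors of c8: {c11, c14, c16, c17, c5, c7, c8, c9}.
Common ancestors: {c11, c14, c16, c17, c5, c7, c9}.
Among these, c14 is not an ancestor of any other common ancestor — it is the merge base.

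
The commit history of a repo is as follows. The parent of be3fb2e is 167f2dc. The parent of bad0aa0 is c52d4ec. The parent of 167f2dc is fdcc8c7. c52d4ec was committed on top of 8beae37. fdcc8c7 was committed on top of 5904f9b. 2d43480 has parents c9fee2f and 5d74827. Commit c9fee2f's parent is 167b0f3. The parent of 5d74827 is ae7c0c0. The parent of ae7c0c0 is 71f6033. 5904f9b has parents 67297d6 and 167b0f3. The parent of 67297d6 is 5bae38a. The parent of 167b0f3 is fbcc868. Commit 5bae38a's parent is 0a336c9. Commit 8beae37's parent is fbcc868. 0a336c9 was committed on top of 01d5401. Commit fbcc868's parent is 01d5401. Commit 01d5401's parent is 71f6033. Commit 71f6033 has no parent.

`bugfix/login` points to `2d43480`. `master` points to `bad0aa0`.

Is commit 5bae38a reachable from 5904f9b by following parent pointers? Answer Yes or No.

Ancestors of 5904f9b (commits reachable by following parents): {01d5401, 0a336c9, 167b0f3, 5904f9b, 5bae38a, 67297d6, 71f6033, fbcc868}.
5bae38a is in that set, so it is an ancestor of 5904f9b.

Yes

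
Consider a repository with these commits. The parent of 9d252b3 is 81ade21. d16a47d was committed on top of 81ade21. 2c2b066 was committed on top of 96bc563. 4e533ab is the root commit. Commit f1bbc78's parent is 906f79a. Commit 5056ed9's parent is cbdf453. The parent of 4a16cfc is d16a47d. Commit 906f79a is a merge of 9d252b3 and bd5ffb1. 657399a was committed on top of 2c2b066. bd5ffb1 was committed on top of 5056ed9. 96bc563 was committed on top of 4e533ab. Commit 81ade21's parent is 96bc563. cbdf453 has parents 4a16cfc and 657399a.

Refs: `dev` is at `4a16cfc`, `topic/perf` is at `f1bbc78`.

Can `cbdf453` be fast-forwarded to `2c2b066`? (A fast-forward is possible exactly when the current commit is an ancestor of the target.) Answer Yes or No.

No

A fast-forward from cbdf453 to 2c2b066 is possible iff cbdf453 is an ancestor of 2c2b066.
Ancestors of 2c2b066: {2c2b066, 4e533ab, 96bc563}.
cbdf453 is not among them, so fast-forward is not possible.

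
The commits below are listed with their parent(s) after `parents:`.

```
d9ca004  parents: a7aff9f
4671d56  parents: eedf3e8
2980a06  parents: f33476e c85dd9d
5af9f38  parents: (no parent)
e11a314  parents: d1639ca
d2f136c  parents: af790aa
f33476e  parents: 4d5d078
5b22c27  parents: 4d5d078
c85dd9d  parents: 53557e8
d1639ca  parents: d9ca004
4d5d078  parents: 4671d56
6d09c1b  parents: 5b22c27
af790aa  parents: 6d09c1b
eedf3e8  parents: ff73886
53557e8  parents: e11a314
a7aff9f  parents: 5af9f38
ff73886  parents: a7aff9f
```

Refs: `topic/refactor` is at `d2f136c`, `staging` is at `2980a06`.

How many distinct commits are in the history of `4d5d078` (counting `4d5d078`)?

Walking parent pointers from 4d5d078: reachable set = {4671d56, 4d5d078, 5af9f38, a7aff9f, eedf3e8, ff73886}.
That is 6 commits.

6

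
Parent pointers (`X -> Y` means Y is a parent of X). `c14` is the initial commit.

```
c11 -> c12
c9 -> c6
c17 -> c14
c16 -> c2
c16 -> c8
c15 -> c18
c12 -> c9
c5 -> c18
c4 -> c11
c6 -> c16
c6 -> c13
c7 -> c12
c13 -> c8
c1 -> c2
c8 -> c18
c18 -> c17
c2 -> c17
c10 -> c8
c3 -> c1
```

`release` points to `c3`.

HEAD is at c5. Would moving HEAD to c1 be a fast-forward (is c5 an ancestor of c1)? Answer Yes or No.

A fast-forward from c5 to c1 is possible iff c5 is an ancestor of c1.
Ancestors of c1: {c1, c14, c17, c2}.
c5 is not among them, so fast-forward is not possible.

No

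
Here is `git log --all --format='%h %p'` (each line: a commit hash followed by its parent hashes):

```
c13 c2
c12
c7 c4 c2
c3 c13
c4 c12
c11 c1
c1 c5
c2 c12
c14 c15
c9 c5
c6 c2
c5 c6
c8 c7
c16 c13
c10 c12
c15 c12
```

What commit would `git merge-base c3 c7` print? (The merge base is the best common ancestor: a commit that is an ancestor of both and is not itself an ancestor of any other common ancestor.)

c2

Ancestors of c3: {c12, c13, c2, c3}.
Ancestors of c7: {c12, c2, c4, c7}.
Common ancestors: {c12, c2}.
Among these, c2 is not an ancestor of any other common ancestor — it is the merge base.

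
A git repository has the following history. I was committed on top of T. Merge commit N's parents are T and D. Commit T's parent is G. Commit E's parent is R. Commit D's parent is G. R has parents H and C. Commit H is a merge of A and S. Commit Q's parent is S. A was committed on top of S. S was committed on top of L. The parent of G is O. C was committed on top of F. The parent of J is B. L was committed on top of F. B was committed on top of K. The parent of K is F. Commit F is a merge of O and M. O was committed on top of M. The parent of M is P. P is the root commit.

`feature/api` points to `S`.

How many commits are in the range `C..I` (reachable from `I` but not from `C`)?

Reachable from I: {G, I, M, O, P, T}.
Reachable from C: {C, F, M, O, P}.
In I's history but not C's: {G, I, T} — 3 commits.

3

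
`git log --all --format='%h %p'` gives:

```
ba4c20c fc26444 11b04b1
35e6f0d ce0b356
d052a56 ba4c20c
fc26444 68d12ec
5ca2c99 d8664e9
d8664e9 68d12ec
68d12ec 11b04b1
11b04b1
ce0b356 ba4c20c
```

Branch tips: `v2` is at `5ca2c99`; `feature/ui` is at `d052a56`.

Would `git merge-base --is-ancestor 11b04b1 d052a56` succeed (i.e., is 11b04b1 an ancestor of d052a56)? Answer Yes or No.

Yes

Ancestors of d052a56 (commits reachable by following parents): {11b04b1, 68d12ec, ba4c20c, d052a56, fc26444}.
11b04b1 is in that set, so it is an ancestor of d052a56.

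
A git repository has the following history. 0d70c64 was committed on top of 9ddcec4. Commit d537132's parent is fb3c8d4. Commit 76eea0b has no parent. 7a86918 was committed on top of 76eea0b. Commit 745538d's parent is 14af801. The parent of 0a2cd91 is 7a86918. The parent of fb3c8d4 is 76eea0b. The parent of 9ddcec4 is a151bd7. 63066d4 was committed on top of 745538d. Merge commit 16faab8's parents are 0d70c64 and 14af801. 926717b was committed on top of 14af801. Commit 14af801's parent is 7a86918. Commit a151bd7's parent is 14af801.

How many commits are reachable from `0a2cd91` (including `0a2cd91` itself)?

3

Walking parent pointers from 0a2cd91: reachable set = {0a2cd91, 76eea0b, 7a86918}.
That is 3 commits.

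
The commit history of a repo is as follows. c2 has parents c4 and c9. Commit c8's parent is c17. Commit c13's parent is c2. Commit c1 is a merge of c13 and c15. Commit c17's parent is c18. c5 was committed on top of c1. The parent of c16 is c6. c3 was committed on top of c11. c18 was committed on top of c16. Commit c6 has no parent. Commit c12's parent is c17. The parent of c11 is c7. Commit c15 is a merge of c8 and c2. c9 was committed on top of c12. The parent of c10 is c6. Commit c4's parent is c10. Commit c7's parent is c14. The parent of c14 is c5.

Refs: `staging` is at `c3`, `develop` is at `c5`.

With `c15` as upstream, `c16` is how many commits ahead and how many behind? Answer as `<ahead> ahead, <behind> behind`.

0 ahead, 9 behind

Reachable from c16: {c16, c6}.
Reachable from c15: {c10, c12, c15, c16, c17, c18, c2, c4, c6, c8, c9}.
Only in c16's history (ahead): {} — 0.
Only in c15's history (behind): {c10, c12, c15, c17, c18, c2, c4, c8, c9} — 9.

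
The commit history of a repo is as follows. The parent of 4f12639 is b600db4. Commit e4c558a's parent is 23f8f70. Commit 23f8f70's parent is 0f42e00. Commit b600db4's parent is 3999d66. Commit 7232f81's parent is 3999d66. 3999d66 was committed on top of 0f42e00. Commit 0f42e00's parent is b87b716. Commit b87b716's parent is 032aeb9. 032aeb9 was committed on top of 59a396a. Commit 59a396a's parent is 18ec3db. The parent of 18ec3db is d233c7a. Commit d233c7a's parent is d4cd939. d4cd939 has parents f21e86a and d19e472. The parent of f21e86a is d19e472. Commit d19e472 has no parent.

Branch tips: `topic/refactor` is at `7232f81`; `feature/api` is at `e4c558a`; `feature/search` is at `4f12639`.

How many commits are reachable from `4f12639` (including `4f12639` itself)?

12

Walking parent pointers from 4f12639: reachable set = {032aeb9, 0f42e00, 18ec3db, 3999d66, 4f12639, 59a396a, b600db4, b87b716, d19e472, d233c7a, d4cd939, f21e86a}.
That is 12 commits.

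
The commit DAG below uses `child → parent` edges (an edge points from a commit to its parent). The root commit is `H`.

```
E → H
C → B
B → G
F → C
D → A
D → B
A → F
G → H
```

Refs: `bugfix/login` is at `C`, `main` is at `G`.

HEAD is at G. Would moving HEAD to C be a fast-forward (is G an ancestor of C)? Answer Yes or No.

Yes

A fast-forward from G to C is possible iff G is an ancestor of C.
Ancestors of C: {B, C, G, H}.
G is among them, so fast-forward is possible.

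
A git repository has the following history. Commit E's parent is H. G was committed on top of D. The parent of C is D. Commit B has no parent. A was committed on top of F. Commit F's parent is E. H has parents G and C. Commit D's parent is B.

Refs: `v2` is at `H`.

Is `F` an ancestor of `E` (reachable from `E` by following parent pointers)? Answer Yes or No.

Ancestors of E: {B, C, D, E, G, H}.
F is not in that set, so it is not an ancestor of E.

No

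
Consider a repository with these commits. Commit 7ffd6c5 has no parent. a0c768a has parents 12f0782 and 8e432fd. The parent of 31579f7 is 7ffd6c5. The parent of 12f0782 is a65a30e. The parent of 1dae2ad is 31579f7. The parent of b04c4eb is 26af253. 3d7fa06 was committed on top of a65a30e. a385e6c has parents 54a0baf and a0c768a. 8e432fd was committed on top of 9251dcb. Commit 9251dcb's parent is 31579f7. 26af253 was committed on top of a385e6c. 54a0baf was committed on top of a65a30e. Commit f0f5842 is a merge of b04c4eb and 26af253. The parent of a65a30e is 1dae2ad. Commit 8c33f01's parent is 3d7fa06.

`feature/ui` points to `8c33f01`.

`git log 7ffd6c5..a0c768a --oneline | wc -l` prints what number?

Reachable from a0c768a: {12f0782, 1dae2ad, 31579f7, 7ffd6c5, 8e432fd, 9251dcb, a0c768a, a65a30e}.
Reachable from 7ffd6c5: {7ffd6c5}.
In a0c768a's history but not 7ffd6c5's: {12f0782, 1dae2ad, 31579f7, 8e432fd, 9251dcb, a0c768a, a65a30e} — 7 commits.

7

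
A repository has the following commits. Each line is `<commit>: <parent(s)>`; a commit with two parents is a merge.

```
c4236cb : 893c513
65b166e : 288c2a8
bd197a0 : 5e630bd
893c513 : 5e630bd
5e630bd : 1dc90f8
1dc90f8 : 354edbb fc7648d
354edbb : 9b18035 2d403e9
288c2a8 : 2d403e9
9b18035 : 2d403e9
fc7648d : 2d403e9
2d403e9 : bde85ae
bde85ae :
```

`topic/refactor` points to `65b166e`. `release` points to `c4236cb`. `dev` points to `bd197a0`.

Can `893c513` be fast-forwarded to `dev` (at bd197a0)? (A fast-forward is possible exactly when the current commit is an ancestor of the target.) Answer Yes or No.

No

A fast-forward from 893c513 to bd197a0 is possible iff 893c513 is an ancestor of bd197a0.
Ancestors of bd197a0: {1dc90f8, 2d403e9, 354edbb, 5e630bd, 9b18035, bd197a0, bde85ae, fc7648d}.
893c513 is not among them, so fast-forward is not possible.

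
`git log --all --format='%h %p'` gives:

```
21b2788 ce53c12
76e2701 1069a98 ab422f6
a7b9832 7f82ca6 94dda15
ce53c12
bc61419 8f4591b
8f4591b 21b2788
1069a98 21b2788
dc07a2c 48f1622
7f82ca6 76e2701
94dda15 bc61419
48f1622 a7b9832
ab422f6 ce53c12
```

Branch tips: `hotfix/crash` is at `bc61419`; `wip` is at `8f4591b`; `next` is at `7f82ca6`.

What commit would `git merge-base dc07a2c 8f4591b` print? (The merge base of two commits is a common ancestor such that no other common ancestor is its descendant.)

8f4591b

Ancestors of dc07a2c: {1069a98, 21b2788, 48f1622, 76e2701, 7f82ca6, 8f4591b, 94dda15, a7b9832, ab422f6, bc61419, ce53c12, dc07a2c}.
Ancestors of 8f4591b: {21b2788, 8f4591b, ce53c12}.
Common ancestors: {21b2788, 8f4591b, ce53c12}.
Among these, 8f4591b is not an ancestor of any other common ancestor — it is the merge base.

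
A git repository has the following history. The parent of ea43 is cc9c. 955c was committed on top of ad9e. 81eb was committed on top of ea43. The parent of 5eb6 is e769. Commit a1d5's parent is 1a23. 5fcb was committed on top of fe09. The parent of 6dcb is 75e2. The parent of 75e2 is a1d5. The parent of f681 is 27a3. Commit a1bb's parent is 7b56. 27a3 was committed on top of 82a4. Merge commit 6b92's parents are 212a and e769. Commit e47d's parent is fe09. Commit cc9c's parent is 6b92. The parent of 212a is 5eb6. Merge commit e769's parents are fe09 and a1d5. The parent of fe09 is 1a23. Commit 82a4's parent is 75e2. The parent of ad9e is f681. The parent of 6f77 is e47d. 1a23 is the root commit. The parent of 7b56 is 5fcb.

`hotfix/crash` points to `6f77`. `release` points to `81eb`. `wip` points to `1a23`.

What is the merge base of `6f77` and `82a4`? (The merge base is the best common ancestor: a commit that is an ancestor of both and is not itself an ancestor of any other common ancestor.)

1a23

Ancestors of 6f77: {1a23, 6f77, e47d, fe09}.
Ancestors of 82a4: {1a23, 75e2, 82a4, a1d5}.
Common ancestors: {1a23}.
The only common ancestor is 1a23, so it is the merge base.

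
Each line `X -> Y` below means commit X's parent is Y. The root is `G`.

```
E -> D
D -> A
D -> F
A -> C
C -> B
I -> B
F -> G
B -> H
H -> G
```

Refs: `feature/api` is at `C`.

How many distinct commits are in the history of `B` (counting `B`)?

3

Walking parent pointers from B: reachable set = {B, G, H}.
That is 3 commits.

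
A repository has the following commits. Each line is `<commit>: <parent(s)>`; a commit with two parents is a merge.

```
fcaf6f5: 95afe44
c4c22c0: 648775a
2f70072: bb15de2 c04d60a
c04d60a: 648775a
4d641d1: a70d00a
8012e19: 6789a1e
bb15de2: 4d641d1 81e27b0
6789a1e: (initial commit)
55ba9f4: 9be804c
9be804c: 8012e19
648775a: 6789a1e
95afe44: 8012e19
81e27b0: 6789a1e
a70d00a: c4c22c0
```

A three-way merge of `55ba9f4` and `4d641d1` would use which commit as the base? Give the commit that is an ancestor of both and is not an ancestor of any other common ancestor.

6789a1e

Ancestors of 55ba9f4: {55ba9f4, 6789a1e, 8012e19, 9be804c}.
Ancestors of 4d641d1: {4d641d1, 648775a, 6789a1e, a70d00a, c4c22c0}.
Common ancestors: {6789a1e}.
The only common ancestor is 6789a1e, so it is the merge base.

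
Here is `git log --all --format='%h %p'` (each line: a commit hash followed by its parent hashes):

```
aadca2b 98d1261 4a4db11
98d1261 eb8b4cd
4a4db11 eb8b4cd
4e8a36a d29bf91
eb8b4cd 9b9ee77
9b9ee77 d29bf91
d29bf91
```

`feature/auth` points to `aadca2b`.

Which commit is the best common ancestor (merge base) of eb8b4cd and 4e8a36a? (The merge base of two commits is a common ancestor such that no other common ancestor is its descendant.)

Ancestors of eb8b4cd: {9b9ee77, d29bf91, eb8b4cd}.
Ancestors of 4e8a36a: {4e8a36a, d29bf91}.
Common ancestors: {d29bf91}.
The only common ancestor is d29bf91, so it is the merge base.

d29bf91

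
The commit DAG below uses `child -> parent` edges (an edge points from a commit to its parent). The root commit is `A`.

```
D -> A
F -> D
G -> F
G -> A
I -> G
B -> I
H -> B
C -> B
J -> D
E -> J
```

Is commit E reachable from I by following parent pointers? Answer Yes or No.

No

Ancestors of I: {A, D, F, G, I}.
E is not in that set, so it is not an ancestor of I.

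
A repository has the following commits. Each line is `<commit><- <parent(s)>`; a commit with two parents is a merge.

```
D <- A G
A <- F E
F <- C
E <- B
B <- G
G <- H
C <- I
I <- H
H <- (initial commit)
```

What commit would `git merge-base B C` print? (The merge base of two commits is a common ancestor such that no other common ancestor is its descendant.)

Ancestors of B: {B, G, H}.
Ancestors of C: {C, H, I}.
Common ancestors: {H}.
The only common ancestor is H, so it is the merge base.

H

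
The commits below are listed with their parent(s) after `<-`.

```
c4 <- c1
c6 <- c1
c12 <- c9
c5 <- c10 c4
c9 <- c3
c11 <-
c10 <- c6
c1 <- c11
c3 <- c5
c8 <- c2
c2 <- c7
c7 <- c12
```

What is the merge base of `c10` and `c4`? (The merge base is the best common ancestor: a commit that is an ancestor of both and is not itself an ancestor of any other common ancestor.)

Ancestors of c10: {c1, c10, c11, c6}.
Ancestors of c4: {c1, c11, c4}.
Common ancestors: {c1, c11}.
Among these, c1 is not an ancestor of any other common ancestor — it is the merge base.

c1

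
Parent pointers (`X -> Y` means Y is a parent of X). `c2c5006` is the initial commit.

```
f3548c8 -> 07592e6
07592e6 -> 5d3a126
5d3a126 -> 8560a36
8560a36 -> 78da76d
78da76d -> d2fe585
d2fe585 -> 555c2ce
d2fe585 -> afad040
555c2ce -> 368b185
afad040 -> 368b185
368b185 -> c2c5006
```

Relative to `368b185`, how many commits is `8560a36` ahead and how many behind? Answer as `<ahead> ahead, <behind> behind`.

Reachable from 8560a36: {368b185, 555c2ce, 78da76d, 8560a36, afad040, c2c5006, d2fe585}.
Reachable from 368b185: {368b185, c2c5006}.
Only in 8560a36's history (ahead): {555c2ce, 78da76d, 8560a36, afad040, d2fe585} — 5.
Only in 368b185's history (behind): {} — 0.

5 ahead, 0 behind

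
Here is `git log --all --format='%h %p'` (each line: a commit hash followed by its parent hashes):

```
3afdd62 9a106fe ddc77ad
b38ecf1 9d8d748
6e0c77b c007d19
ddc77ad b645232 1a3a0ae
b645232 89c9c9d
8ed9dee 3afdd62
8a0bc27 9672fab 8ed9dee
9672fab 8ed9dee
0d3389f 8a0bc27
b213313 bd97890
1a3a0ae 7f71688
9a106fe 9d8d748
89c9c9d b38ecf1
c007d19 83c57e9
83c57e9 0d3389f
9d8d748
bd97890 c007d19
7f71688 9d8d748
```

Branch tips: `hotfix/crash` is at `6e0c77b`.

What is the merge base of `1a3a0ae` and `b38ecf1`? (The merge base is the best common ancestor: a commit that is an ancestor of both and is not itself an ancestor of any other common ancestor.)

Ancestors of 1a3a0ae: {1a3a0ae, 7f71688, 9d8d748}.
Ancestors of b38ecf1: {9d8d748, b38ecf1}.
Common ancestors: {9d8d748}.
The only common ancestor is 9d8d748, so it is the merge base.

9d8d748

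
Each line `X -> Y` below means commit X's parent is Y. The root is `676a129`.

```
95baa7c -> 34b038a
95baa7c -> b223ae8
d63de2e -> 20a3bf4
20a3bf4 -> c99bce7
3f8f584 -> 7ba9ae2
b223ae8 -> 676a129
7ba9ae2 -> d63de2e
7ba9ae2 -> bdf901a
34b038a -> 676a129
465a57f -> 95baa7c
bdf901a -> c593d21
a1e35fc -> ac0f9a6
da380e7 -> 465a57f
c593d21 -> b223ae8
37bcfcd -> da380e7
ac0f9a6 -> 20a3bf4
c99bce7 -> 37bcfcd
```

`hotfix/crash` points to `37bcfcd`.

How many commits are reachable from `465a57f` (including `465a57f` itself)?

5

Walking parent pointers from 465a57f: reachable set = {34b038a, 465a57f, 676a129, 95baa7c, b223ae8}.
That is 5 commits.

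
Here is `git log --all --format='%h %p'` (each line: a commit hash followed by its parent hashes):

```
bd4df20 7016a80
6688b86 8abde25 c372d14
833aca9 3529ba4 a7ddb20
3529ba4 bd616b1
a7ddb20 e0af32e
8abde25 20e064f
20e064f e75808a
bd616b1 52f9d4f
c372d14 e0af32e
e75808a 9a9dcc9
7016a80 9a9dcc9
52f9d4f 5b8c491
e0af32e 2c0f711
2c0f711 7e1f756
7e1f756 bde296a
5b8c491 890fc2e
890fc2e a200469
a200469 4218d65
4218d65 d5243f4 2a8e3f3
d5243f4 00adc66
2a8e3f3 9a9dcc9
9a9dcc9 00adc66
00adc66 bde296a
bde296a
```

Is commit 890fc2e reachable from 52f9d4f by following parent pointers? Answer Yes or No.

Ancestors of 52f9d4f (commits reachable by following parents): {00adc66, 2a8e3f3, 4218d65, 52f9d4f, 5b8c491, 890fc2e, 9a9dcc9, a200469, bde296a, d5243f4}.
890fc2e is in that set, so it is an ancestor of 52f9d4f.

Yes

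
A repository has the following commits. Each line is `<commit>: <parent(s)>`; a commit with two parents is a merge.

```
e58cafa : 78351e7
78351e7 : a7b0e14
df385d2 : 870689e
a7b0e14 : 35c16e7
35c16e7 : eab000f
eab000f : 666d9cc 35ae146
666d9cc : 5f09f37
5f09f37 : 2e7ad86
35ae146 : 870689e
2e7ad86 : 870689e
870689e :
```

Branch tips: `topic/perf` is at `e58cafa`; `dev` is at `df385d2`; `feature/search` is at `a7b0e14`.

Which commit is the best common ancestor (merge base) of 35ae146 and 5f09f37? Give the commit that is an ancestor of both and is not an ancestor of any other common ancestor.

Ancestors of 35ae146: {35ae146, 870689e}.
Ancestors of 5f09f37: {2e7ad86, 5f09f37, 870689e}.
Common ancestors: {870689e}.
The only common ancestor is 870689e, so it is the merge base.

870689e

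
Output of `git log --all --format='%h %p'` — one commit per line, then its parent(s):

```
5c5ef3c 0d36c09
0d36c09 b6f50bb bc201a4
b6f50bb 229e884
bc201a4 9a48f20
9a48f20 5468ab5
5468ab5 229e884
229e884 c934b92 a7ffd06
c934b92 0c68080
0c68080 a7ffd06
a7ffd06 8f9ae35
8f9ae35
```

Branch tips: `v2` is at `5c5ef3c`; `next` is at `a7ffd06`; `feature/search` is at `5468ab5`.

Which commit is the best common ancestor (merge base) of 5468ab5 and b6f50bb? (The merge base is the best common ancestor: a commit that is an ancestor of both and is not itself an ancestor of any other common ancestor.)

Ancestors of 5468ab5: {0c68080, 229e884, 5468ab5, 8f9ae35, a7ffd06, c934b92}.
Ancestors of b6f50bb: {0c68080, 229e884, 8f9ae35, a7ffd06, b6f50bb, c934b92}.
Common ancestors: {0c68080, 229e884, 8f9ae35, a7ffd06, c934b92}.
Among these, 229e884 is not an ancestor of any other common ancestor — it is the merge base.

229e884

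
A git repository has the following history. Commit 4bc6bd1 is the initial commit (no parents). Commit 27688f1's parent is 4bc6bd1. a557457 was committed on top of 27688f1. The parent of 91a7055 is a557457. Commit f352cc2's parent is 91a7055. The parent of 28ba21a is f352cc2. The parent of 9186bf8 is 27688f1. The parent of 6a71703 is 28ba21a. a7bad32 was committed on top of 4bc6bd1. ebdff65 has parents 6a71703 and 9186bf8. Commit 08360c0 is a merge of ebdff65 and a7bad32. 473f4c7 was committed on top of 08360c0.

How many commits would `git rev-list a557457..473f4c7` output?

Reachable from 473f4c7: {08360c0, 27688f1, 28ba21a, 473f4c7, 4bc6bd1, 6a71703, 9186bf8, 91a7055, a557457, a7bad32, ebdff65, f352cc2}.
Reachable from a557457: {27688f1, 4bc6bd1, a557457}.
In 473f4c7's history but not a557457's: {08360c0, 28ba21a, 473f4c7, 6a71703, 9186bf8, 91a7055, a7bad32, ebdff65, f352cc2} — 9 commits.

9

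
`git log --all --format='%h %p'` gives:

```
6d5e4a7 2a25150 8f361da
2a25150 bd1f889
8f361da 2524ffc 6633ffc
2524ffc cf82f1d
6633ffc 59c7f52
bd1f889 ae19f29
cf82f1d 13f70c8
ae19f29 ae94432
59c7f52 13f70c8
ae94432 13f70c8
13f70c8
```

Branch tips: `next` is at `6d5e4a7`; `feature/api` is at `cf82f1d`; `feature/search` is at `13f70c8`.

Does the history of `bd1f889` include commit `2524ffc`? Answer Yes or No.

No

Ancestors of bd1f889: {13f70c8, ae19f29, ae94432, bd1f889}.
2524ffc is not in that set, so it is not an ancestor of bd1f889.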